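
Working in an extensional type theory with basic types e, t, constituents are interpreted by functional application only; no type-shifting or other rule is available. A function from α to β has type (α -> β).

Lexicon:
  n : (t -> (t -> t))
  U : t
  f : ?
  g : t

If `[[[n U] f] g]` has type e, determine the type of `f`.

((t -> t) -> (t -> e))

At [[[n U] f] g] (required: e): g is t, which is not a function with range e; hence [[n U] f] is the functor — type (t -> e).
At [[n U] f] (required: (t -> e)): [n U] is (t -> t), which is not a function with range (t -> e); hence f is the functor — type ((t -> t) -> (t -> e)).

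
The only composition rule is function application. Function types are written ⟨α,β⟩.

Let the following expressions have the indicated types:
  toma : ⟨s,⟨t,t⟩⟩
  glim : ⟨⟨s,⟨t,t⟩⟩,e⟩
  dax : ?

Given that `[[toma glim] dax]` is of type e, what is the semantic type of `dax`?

At [[toma glim] dax] (required: e): [toma glim] is e, which is not a function with range e; hence dax is the functor — type ⟨e,e⟩.

⟨e,e⟩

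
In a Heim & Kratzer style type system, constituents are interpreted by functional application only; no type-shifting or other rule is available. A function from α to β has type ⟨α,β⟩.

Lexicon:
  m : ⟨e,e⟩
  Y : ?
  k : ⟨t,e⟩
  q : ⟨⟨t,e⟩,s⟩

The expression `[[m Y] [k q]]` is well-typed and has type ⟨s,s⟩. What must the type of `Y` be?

[[m Y] [k q]] is required to be ⟨s,s⟩. [k q] : s cannot yield ⟨s,s⟩ as functor, so [m Y] : ⟨s,⟨s,s⟩⟩.
[m Y] is required to be ⟨s,⟨s,s⟩⟩. m : ⟨e,e⟩ cannot yield ⟨s,⟨s,s⟩⟩ as functor, so Y : ⟨⟨e,e⟩,⟨s,⟨s,s⟩⟩⟩.

⟨⟨e,e⟩,⟨s,⟨s,s⟩⟩⟩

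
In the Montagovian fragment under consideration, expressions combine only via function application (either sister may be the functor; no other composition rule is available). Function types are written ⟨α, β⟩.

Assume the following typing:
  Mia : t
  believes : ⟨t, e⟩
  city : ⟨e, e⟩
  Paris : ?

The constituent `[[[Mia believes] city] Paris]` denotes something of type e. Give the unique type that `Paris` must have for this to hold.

⟨e, e⟩

For [[[Mia believes] city] Paris] to have type e with [[Mia believes] city] of type e, Paris must be the function: Paris : ⟨e, e⟩.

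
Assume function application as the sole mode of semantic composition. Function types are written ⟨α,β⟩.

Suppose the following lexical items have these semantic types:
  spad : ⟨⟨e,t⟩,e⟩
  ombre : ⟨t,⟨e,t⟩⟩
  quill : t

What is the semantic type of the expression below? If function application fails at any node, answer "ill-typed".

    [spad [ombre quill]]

[ombre quill]: ombre is ⟨t,⟨e,t⟩⟩, quill is t; result ⟨e,t⟩.
[spad [ombre quill]]: spad is ⟨⟨e,t⟩,e⟩, [ombre quill] is ⟨e,t⟩; result e.

e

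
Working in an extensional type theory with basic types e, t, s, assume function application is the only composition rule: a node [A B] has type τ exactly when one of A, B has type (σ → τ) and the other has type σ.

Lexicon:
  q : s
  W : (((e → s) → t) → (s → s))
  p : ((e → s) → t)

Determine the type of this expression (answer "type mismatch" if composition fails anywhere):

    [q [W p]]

At [W p], W : (((e → s) → t) → (s → s)) takes p : ((e → s) → t), giving (s → s).
At [q [W p]], [W p] : (s → s) takes q : s, giving s.

s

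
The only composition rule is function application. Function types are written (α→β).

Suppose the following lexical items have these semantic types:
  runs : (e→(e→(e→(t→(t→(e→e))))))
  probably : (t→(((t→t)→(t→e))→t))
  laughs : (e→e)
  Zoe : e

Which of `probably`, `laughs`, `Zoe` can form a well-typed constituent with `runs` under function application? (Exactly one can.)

Zoe

probably : (t→(((t→t)→(t→e))→t)) — neither side's domain matches the other.
laughs : (e→e) — neither side's domain matches the other.
Zoe — combines: runs : (e→(e→(e→(t→(t→(e→e)))))) takes Zoe : e as argument, giving (e→(e→(t→(t→(e→e))))).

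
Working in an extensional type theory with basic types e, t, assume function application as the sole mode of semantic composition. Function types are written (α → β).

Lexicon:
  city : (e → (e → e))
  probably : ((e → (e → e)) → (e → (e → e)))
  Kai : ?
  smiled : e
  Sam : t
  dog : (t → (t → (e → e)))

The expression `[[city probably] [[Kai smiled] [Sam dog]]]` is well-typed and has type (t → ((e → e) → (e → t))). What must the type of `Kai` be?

[[city probably] [[Kai smiled] [Sam dog]]] must have type (t → ((e → e) → (e → t))). The sister [city probably] has type (e → (e → e)); that is not a function onto (t → ((e → e) → (e → t))), so [[Kai smiled] [Sam dog]] must be the functor, of type ((e → (e → e)) → (t → ((e → e) → (e → t)))).
[[Kai smiled] [Sam dog]] must have type ((e → (e → e)) → (t → ((e → e) → (e → t)))). The sister [Sam dog] has type (t → (e → e)); that is not a function onto ((e → (e → e)) → (t → ((e → e) → (e → t)))), so [Kai smiled] must be the functor, of type ((t → (e → e)) → ((e → (e → e)) → (t → ((e → e) → (e → t))))).
[Kai smiled] must have type ((t → (e → e)) → ((e → (e → e)) → (t → ((e → e) → (e → t))))). The sister smiled has type e; that is not a function onto ((t → (e → e)) → ((e → (e → e)) → (t → ((e → e) → (e → t))))), so Kai must be the functor, of type (e → ((t → (e → e)) → ((e → (e → e)) → (t → ((e → e) → (e → t)))))).

(e → ((t → (e → e)) → ((e → (e → e)) → (t → ((e → e) → (e → t))))))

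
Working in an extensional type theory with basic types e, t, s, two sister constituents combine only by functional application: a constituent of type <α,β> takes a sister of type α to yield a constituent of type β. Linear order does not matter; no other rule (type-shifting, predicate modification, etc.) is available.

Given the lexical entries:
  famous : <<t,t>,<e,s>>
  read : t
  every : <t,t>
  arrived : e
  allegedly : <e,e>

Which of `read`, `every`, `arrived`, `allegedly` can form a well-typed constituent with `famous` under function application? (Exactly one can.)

read : t — no; famous wants <t,t>, and read wants nothing (atomic).
every — combines: famous : <<t,t>,<e,s>> takes every : <t,t> as argument, giving <e,s>.
arrived : e — no; famous wants <t,t>, and arrived wants nothing (atomic).
allegedly : <e,e> — no; famous wants <t,t>, and allegedly wants e.

every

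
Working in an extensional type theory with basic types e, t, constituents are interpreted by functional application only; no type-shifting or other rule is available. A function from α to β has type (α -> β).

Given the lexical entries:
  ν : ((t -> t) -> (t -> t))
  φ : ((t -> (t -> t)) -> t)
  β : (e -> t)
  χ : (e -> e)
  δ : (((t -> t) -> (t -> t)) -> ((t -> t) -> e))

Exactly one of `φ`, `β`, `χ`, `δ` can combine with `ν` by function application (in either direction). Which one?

δ

φ : ((t -> (t -> t)) -> t) — does not combine with ν.
β : (e -> t) — does not combine with ν.
χ : (e -> e) — does not combine with ν.
δ — combines: δ : (((t -> t) -> (t -> t)) -> ((t -> t) -> e)) takes ν : ((t -> t) -> (t -> t)) as argument, giving ((t -> t) -> e).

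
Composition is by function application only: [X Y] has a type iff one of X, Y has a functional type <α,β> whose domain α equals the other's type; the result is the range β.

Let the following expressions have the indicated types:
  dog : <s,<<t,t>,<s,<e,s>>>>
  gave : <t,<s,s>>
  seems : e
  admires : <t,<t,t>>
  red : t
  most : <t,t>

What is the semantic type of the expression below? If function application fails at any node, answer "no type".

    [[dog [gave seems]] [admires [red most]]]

[gave seems]: <t,<s,s>> and e cannot combine by function application — type clash.

no type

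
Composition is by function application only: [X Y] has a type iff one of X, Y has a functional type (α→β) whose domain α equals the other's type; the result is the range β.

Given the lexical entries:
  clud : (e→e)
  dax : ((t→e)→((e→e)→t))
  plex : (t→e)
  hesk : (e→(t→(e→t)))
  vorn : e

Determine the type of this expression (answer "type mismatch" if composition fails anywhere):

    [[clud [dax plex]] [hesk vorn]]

[dax plex] — dax of type ((t→e)→((e→e)→t)) combines with plex of type (t→e): type ((e→e)→t).
[clud [dax plex]] — [dax plex] of type ((e→e)→t) combines with clud of type (e→e): type t.
[hesk vorn] — hesk of type (e→(t→(e→t))) combines with vorn of type e: type (t→(e→t)).
[[clud [dax plex]] [hesk vorn]] — [hesk vorn] of type (t→(e→t)) combines with [clud [dax plex]] of type t: type (e→t).

(e→t)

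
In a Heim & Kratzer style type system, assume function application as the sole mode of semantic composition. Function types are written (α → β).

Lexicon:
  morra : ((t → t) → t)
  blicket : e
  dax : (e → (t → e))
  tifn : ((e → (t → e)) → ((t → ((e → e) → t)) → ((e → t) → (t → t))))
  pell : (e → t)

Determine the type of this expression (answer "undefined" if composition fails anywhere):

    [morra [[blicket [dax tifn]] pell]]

[dax tifn]: functor tifn : ((e → (t → e)) → ((t → ((e → e) → t)) → ((e → t) → (t → t)))), argument dax : (e → (t → e)); result ((t → ((e → e) → t)) → ((e → t) → (t → t))).
At [blicket [dax tifn]]: neither e nor ((t → ((e → e) → t)) → ((e → t) → (t → t))) can take the other as argument; the node is ill-typed.

undefined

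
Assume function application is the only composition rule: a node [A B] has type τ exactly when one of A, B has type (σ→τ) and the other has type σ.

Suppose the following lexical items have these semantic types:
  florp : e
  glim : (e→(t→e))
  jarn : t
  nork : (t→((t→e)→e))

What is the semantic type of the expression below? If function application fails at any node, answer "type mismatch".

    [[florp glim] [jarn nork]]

[florp glim]: (e→(t→e)) applied to e yields (t→e).
[jarn nork]: (t→((t→e)→e)) applied to t yields ((t→e)→e).
[[florp glim] [jarn nork]]: ((t→e)→e) applied to (t→e) yields e.

e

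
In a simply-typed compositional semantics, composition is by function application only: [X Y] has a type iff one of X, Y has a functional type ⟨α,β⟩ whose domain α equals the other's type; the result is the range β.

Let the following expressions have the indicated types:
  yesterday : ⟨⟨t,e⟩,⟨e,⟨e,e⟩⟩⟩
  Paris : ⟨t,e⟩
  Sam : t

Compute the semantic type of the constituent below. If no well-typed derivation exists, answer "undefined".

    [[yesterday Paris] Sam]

undefined

At [yesterday Paris], yesterday : ⟨⟨t,e⟩,⟨e,⟨e,e⟩⟩⟩ takes Paris : ⟨t,e⟩, giving ⟨e,⟨e,e⟩⟩.
[[yesterday Paris] Sam]: ⟨e,⟨e,e⟩⟩ and t cannot combine by function application — type clash.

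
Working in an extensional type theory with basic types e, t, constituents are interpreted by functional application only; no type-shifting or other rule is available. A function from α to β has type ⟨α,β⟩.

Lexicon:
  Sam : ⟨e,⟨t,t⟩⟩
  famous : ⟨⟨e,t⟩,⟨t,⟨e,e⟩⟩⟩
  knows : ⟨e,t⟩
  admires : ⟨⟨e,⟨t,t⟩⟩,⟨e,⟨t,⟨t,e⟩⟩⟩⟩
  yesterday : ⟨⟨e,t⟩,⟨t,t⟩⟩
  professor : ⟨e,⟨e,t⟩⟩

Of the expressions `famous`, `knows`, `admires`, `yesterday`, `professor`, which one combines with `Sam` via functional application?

admires

famous : ⟨⟨e,t⟩,⟨t,⟨e,e⟩⟩⟩ — no; Sam wants e, and famous wants ⟨e,t⟩.
knows : ⟨e,t⟩ — no; Sam wants e, and knows wants e.
admires — combines: admires : ⟨⟨e,⟨t,t⟩⟩,⟨e,⟨t,⟨t,e⟩⟩⟩⟩ takes Sam : ⟨e,⟨t,t⟩⟩ as argument, giving ⟨e,⟨t,⟨t,e⟩⟩⟩.
yesterday : ⟨⟨e,t⟩,⟨t,t⟩⟩ — no; Sam wants e, and yesterday wants ⟨e,t⟩.
professor : ⟨e,⟨e,t⟩⟩ — no; Sam wants e, and professor wants e.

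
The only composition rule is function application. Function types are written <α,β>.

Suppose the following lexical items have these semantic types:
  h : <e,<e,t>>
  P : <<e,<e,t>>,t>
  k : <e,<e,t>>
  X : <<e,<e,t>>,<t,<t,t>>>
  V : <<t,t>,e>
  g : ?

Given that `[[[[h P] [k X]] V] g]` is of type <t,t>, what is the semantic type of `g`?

<e,<t,t>>

For [[[[h P] [k X]] V] g] to have type <t,t> with [[[h P] [k X]] V] of type e, g must be the function: g : <e,<t,t>>.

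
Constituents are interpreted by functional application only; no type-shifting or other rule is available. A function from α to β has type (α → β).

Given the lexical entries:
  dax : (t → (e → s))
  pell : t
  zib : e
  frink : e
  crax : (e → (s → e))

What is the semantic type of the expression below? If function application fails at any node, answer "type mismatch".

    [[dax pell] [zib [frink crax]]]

type mismatch

[dax pell] — dax of type (t → (e → s)) combines with pell of type t: type (e → s).
[frink crax] — crax of type (e → (s → e)) combines with frink of type e: type (s → e).
[zib [frink crax]]: e and (s → e) cannot combine by function application — type clash.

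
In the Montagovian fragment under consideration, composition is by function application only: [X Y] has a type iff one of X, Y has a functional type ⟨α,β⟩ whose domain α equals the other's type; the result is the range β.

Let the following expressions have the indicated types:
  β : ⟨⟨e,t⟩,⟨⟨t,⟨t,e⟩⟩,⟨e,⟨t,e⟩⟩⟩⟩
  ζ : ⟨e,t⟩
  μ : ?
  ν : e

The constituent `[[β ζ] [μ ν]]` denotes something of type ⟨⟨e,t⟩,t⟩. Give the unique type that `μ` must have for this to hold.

At [[β ζ] [μ ν]] (required: ⟨⟨e,t⟩,t⟩): [β ζ] is ⟨⟨t,⟨t,e⟩⟩,⟨e,⟨t,e⟩⟩⟩, which is not a function with range ⟨⟨e,t⟩,t⟩; hence [μ ν] is the functor — type ⟨⟨⟨t,⟨t,e⟩⟩,⟨e,⟨t,e⟩⟩⟩,⟨⟨e,t⟩,t⟩⟩.
At [μ ν] (required: ⟨⟨⟨t,⟨t,e⟩⟩,⟨e,⟨t,e⟩⟩⟩,⟨⟨e,t⟩,t⟩⟩): ν is e, which is not a function with range ⟨⟨⟨t,⟨t,e⟩⟩,⟨e,⟨t,e⟩⟩⟩,⟨⟨e,t⟩,t⟩⟩; hence μ is the functor — type ⟨e,⟨⟨⟨t,⟨t,e⟩⟩,⟨e,⟨t,e⟩⟩⟩,⟨⟨e,t⟩,t⟩⟩⟩.

⟨e,⟨⟨⟨t,⟨t,e⟩⟩,⟨e,⟨t,e⟩⟩⟩,⟨⟨e,t⟩,t⟩⟩⟩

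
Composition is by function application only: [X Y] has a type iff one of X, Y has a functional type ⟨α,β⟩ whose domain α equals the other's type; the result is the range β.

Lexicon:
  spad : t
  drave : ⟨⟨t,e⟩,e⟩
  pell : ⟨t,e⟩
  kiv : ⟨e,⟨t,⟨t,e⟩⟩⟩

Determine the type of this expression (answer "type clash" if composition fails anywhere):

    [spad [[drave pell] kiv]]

⟨t,e⟩

[drave pell]: drave is ⟨⟨t,e⟩,e⟩, pell is ⟨t,e⟩; result e.
[[drave pell] kiv]: kiv is ⟨e,⟨t,⟨t,e⟩⟩⟩, [drave pell] is e; result ⟨t,⟨t,e⟩⟩.
[spad [[drave pell] kiv]]: [[drave pell] kiv] is ⟨t,⟨t,e⟩⟩, spad is t; result ⟨t,e⟩.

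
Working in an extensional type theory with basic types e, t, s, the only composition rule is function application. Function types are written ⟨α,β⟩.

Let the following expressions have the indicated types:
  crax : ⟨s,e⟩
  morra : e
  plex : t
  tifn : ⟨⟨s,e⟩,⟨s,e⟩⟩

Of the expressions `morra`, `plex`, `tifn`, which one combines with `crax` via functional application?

tifn

morra : e — neither side's domain matches the other.
plex : t — neither side's domain matches the other.
tifn — combines: tifn : ⟨⟨s,e⟩,⟨s,e⟩⟩ takes crax : ⟨s,e⟩ as argument, giving ⟨s,e⟩.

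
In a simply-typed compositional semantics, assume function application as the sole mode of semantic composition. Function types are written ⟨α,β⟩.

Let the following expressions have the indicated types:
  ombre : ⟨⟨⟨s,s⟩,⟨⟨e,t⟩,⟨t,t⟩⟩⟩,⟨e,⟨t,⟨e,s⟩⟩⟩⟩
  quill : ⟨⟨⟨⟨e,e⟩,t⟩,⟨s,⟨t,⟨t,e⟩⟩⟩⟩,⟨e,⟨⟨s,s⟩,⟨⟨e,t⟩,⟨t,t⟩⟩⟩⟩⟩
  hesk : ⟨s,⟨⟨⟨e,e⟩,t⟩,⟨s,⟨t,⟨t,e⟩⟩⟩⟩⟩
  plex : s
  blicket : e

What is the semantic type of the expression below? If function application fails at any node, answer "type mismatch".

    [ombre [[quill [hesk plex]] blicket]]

[hesk plex] — hesk of type ⟨s,⟨⟨⟨e,e⟩,t⟩,⟨s,⟨t,⟨t,e⟩⟩⟩⟩⟩ combines with plex of type s: type ⟨⟨⟨e,e⟩,t⟩,⟨s,⟨t,⟨t,e⟩⟩⟩⟩.
[quill [hesk plex]] — quill of type ⟨⟨⟨⟨e,e⟩,t⟩,⟨s,⟨t,⟨t,e⟩⟩⟩⟩,⟨e,⟨⟨s,s⟩,⟨⟨e,t⟩,⟨t,t⟩⟩⟩⟩⟩ combines with [hesk plex] of type ⟨⟨⟨e,e⟩,t⟩,⟨s,⟨t,⟨t,e⟩⟩⟩⟩: type ⟨e,⟨⟨s,s⟩,⟨⟨e,t⟩,⟨t,t⟩⟩⟩⟩.
[[quill [hesk plex]] blicket] — [quill [hesk plex]] of type ⟨e,⟨⟨s,s⟩,⟨⟨e,t⟩,⟨t,t⟩⟩⟩⟩ combines with blicket of type e: type ⟨⟨s,s⟩,⟨⟨e,t⟩,⟨t,t⟩⟩⟩.
[ombre [[quill [hesk plex]] blicket]] — ombre of type ⟨⟨⟨s,s⟩,⟨⟨e,t⟩,⟨t,t⟩⟩⟩,⟨e,⟨t,⟨e,s⟩⟩⟩⟩ combines with [[quill [hesk plex]] blicket] of type ⟨⟨s,s⟩,⟨⟨e,t⟩,⟨t,t⟩⟩⟩: type ⟨e,⟨t,⟨e,s⟩⟩⟩.

⟨e,⟨t,⟨e,s⟩⟩⟩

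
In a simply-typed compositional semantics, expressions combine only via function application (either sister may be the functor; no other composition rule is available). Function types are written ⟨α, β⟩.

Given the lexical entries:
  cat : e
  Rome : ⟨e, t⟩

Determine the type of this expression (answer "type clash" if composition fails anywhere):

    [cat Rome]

t

[cat Rome]: ⟨e, t⟩ applied to e yields t.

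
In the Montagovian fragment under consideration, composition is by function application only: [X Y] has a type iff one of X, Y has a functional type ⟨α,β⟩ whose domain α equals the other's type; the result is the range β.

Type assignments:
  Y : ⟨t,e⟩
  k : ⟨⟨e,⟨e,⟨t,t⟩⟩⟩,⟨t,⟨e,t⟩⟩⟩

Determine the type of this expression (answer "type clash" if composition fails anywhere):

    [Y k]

At [Y k]: neither ⟨t,e⟩ nor ⟨⟨e,⟨e,⟨t,t⟩⟩⟩,⟨t,⟨e,t⟩⟩⟩ can take the other as argument; the node is ill-typed.

type clash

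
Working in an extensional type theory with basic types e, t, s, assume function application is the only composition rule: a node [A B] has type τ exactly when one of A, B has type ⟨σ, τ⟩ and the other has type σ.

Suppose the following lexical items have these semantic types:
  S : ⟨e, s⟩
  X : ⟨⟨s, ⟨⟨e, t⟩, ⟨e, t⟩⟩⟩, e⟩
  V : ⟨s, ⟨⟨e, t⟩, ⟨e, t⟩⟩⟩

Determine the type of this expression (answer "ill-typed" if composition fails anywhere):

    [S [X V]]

[X V]: functor X : ⟨⟨s, ⟨⟨e, t⟩, ⟨e, t⟩⟩⟩, e⟩, argument V : ⟨s, ⟨⟨e, t⟩, ⟨e, t⟩⟩⟩; result e.
[S [X V]]: functor S : ⟨e, s⟩, argument [X V] : e; result s.

s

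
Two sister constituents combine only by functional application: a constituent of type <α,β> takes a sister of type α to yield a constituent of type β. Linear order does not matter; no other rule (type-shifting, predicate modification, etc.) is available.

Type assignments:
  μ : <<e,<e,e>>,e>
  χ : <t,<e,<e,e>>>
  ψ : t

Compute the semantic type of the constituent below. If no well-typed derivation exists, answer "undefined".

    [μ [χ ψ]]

[χ ψ]: χ is <t,<e,<e,e>>>, ψ is t; result <e,<e,e>>.
[μ [χ ψ]]: μ is <<e,<e,e>>,e>, [χ ψ] is <e,<e,e>>; result e.

e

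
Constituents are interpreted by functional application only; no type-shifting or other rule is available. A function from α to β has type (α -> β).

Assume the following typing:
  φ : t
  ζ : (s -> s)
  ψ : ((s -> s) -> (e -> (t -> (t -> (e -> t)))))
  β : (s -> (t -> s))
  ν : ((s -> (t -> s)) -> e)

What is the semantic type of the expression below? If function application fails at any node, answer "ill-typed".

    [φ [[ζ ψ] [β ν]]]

[ζ ψ]: functor ψ : ((s -> s) -> (e -> (t -> (t -> (e -> t))))), argument ζ : (s -> s); result (e -> (t -> (t -> (e -> t)))).
[β ν]: functor ν : ((s -> (t -> s)) -> e), argument β : (s -> (t -> s)); result e.
[[ζ ψ] [β ν]]: functor [ζ ψ] : (e -> (t -> (t -> (e -> t)))), argument [β ν] : e; result (t -> (t -> (e -> t))).
[φ [[ζ ψ] [β ν]]]: functor [[ζ ψ] [β ν]] : (t -> (t -> (e -> t))), argument φ : t; result (t -> (e -> t)).

(t -> (e -> t))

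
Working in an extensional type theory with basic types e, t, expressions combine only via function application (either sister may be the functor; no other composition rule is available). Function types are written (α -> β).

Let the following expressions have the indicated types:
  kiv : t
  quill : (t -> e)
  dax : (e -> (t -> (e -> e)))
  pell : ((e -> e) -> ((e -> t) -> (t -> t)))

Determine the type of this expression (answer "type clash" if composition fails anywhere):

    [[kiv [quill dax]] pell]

type clash

[quill dax]: (t -> e) and (e -> (t -> (e -> e))) cannot combine by function application — type clash.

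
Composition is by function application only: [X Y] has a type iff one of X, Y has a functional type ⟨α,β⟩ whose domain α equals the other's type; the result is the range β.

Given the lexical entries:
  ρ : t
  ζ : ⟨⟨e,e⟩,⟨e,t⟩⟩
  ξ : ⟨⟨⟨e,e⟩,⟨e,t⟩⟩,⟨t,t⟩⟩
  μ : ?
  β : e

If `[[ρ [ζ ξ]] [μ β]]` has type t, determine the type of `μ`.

[[ρ [ζ ξ]] [μ β]] is required to be t. [ρ [ζ ξ]] : t cannot yield t as functor, so [μ β] : ⟨t,t⟩.
[μ β] is required to be ⟨t,t⟩. β : e cannot yield ⟨t,t⟩ as functor, so μ : ⟨e,⟨t,t⟩⟩.

⟨e,⟨t,t⟩⟩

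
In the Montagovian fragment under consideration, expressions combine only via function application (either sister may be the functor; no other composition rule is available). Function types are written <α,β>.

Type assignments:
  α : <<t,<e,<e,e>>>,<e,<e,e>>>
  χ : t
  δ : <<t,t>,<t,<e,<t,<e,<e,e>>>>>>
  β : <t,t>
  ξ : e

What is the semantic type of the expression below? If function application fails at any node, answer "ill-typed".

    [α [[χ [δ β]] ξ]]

<e,<e,e>>

[δ β]: <<t,t>,<t,<e,<t,<e,<e,e>>>>>> applied to <t,t> yields <t,<e,<t,<e,<e,e>>>>>.
[χ [δ β]]: <t,<e,<t,<e,<e,e>>>>> applied to t yields <e,<t,<e,<e,e>>>>.
[[χ [δ β]] ξ]: <e,<t,<e,<e,e>>>> applied to e yields <t,<e,<e,e>>>.
[α [[χ [δ β]] ξ]]: <<t,<e,<e,e>>>,<e,<e,e>>> applied to <t,<e,<e,e>>> yields <e,<e,e>>.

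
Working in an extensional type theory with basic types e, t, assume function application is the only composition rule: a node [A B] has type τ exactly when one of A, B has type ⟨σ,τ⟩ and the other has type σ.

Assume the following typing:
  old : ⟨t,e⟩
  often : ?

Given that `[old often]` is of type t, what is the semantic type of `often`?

[old often] must have type t. The sister old has type ⟨t,e⟩; that is not a function onto t, so often must be the functor, of type ⟨⟨t,e⟩,t⟩.

⟨⟨t,e⟩,t⟩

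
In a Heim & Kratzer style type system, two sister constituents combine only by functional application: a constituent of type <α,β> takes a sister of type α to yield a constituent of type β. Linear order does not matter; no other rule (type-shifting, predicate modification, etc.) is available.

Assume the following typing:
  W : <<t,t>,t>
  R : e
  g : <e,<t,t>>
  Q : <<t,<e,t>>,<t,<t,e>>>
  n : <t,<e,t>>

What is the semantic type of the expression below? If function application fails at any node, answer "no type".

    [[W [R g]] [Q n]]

[R g]: functor g : <e,<t,t>>, argument R : e; result <t,t>.
[W [R g]]: functor W : <<t,t>,t>, argument [R g] : <t,t>; result t.
[Q n]: functor Q : <<t,<e,t>>,<t,<t,e>>>, argument n : <t,<e,t>>; result <t,<t,e>>.
[[W [R g]] [Q n]]: functor [Q n] : <t,<t,e>>, argument [W [R g]] : t; result <t,e>.

<t,e>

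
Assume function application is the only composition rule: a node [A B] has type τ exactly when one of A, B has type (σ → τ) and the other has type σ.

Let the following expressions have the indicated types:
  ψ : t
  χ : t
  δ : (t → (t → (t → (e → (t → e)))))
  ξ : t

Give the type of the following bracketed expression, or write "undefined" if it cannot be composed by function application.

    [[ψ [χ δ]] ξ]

(e → (t → e))

At [χ δ], δ : (t → (t → (t → (e → (t → e))))) takes χ : t, giving (t → (t → (e → (t → e)))).
At [ψ [χ δ]], [χ δ] : (t → (t → (e → (t → e)))) takes ψ : t, giving (t → (e → (t → e))).
At [[ψ [χ δ]] ξ], [ψ [χ δ]] : (t → (e → (t → e))) takes ξ : t, giving (e → (t → e)).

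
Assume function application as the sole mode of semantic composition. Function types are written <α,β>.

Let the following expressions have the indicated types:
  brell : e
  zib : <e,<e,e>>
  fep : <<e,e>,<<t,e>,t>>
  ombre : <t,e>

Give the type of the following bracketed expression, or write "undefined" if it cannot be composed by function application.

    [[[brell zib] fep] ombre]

[brell zib]: <e,<e,e>> applied to e yields <e,e>.
[[brell zib] fep]: <<e,e>,<<t,e>,t>> applied to <e,e> yields <<t,e>,t>.
[[[brell zib] fep] ombre]: <<t,e>,t> applied to <t,e> yields t.

t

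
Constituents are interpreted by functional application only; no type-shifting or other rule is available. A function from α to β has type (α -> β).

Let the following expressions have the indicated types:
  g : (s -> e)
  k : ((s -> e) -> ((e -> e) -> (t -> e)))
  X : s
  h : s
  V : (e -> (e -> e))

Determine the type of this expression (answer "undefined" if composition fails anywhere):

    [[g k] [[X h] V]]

undefined

[g k]: k is ((s -> e) -> ((e -> e) -> (t -> e))), g is (s -> e); result ((e -> e) -> (t -> e)).
[X h]: s with s — neither is a function whose domain matches the other; composition fails here.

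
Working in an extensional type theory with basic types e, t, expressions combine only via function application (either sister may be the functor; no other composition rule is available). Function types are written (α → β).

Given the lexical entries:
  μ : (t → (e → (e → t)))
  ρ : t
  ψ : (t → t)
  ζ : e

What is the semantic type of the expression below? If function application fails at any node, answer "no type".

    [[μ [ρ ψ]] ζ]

(e → t)

[ρ ψ]: (t → t) applied to t yields t.
[μ [ρ ψ]]: (t → (e → (e → t))) applied to t yields (e → (e → t)).
[[μ [ρ ψ]] ζ]: (e → (e → t)) applied to e yields (e → t).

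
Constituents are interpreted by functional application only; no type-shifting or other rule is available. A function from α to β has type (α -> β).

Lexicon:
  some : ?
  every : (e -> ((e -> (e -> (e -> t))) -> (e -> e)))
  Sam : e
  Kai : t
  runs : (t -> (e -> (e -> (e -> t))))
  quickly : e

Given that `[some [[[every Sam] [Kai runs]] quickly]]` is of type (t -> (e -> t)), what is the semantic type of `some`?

(e -> (t -> (e -> t)))

At [some [[[every Sam] [Kai runs]] quickly]] (required: (t -> (e -> t))): [[[every Sam] [Kai runs]] quickly] is e, which is not a function with range (t -> (e -> t)); hence some is the functor — type (e -> (t -> (e -> t))).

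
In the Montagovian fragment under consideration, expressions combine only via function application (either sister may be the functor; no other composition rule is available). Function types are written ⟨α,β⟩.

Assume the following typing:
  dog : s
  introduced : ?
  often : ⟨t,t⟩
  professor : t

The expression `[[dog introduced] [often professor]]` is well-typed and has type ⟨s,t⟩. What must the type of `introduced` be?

At [[dog introduced] [often professor]] (required: ⟨s,t⟩): [often professor] is t, which is not a function with range ⟨s,t⟩; hence [dog introduced] is the functor — type ⟨t,⟨s,t⟩⟩.
At [dog introduced] (required: ⟨t,⟨s,t⟩⟩): dog is s, which is not a function with range ⟨t,⟨s,t⟩⟩; hence introduced is the functor — type ⟨s,⟨t,⟨s,t⟩⟩⟩.

⟨s,⟨t,⟨s,t⟩⟩⟩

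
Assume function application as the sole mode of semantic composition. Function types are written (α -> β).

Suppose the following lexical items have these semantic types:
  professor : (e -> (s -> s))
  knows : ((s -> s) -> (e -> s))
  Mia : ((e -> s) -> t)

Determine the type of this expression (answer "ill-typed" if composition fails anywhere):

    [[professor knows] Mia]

[professor knows]: (e -> (s -> s)) and ((s -> s) -> (e -> s)) cannot combine by function application — type clash.

ill-typed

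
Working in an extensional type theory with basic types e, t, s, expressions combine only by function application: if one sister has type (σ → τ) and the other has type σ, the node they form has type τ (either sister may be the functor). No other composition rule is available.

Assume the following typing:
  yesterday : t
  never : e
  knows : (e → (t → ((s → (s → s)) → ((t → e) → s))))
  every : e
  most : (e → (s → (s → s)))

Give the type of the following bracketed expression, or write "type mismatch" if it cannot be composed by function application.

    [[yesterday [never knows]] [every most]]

((t → e) → s)

[never knows]: (e → (t → ((s → (s → s)) → ((t → e) → s)))) applied to e yields (t → ((s → (s → s)) → ((t → e) → s))).
[yesterday [never knows]]: (t → ((s → (s → s)) → ((t → e) → s))) applied to t yields ((s → (s → s)) → ((t → e) → s)).
[every most]: (e → (s → (s → s))) applied to e yields (s → (s → s)).
[[yesterday [never knows]] [every most]]: ((s → (s → s)) → ((t → e) → s)) applied to (s → (s → s)) yields ((t → e) → s).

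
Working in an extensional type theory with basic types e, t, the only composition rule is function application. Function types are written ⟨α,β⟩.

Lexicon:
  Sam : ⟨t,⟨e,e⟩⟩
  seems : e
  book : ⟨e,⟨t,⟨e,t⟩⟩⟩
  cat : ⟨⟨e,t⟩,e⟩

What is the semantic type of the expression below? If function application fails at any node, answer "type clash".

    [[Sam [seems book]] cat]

type clash

At [seems book], book : ⟨e,⟨t,⟨e,t⟩⟩⟩ takes seems : e, giving ⟨t,⟨e,t⟩⟩.
At [Sam [seems book]]: neither ⟨t,⟨e,e⟩⟩ nor ⟨t,⟨e,t⟩⟩ can take the other as argument; the node is ill-typed.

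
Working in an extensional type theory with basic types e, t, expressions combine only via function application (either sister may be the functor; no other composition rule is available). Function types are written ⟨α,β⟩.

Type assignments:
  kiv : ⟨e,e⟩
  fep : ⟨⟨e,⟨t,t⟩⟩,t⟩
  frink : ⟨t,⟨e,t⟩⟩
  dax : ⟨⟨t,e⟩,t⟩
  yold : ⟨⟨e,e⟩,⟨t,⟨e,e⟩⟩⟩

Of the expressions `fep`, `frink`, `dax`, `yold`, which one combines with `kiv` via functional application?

yold

fep : ⟨⟨e,⟨t,t⟩⟩,t⟩ — kiv needs e; fep needs ⟨e,⟨t,t⟩⟩; neither fits.
frink : ⟨t,⟨e,t⟩⟩ — kiv needs e; frink needs t; neither fits.
dax : ⟨⟨t,e⟩,t⟩ — kiv needs e; dax needs ⟨t,e⟩; neither fits.
yold — combines: yold : ⟨⟨e,e⟩,⟨t,⟨e,e⟩⟩⟩ takes kiv : ⟨e,e⟩ as argument, giving ⟨t,⟨e,e⟩⟩.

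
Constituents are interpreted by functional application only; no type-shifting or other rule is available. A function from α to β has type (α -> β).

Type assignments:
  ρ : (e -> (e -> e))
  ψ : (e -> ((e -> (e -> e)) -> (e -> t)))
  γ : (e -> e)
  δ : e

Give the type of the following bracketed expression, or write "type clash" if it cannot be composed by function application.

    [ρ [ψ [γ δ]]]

(e -> t)

[γ δ]: (e -> e) applied to e yields e.
[ψ [γ δ]]: (e -> ((e -> (e -> e)) -> (e -> t))) applied to e yields ((e -> (e -> e)) -> (e -> t)).
[ρ [ψ [γ δ]]]: ((e -> (e -> e)) -> (e -> t)) applied to (e -> (e -> e)) yields (e -> t).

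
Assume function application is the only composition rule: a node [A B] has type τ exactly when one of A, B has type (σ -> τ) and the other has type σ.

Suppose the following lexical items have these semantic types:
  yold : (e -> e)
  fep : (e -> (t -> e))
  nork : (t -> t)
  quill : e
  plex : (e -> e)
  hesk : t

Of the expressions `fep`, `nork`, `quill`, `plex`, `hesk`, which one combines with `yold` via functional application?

fep : (e -> (t -> e)) — yold needs e; fep needs e; neither fits.
nork : (t -> t) — yold needs e; nork needs t; neither fits.
quill — combines: yold : (e -> e) takes quill : e as argument, giving e.
plex : (e -> e) — yold needs e; plex needs e; neither fits.
hesk : t — yold needs e; hesk needs nothing (atomic); neither fits.

quill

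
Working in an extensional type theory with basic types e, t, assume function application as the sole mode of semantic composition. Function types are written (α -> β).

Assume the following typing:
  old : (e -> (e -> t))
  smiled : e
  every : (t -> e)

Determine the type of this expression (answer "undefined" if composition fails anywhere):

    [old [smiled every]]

[smiled every]: e with (t -> e) — neither is a function whose domain matches the other; composition fails here.

undefined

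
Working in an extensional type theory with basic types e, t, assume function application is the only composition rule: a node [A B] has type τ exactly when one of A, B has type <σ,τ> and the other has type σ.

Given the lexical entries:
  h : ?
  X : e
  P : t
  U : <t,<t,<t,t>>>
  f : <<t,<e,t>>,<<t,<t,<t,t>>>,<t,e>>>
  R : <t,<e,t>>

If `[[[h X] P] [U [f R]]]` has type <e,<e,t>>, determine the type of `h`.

For [[[h X] P] [U [f R]]] to have type <e,<e,t>> with [U [f R]] of type <t,e>, [[h X] P] must be the function: [[h X] P] : <<t,e>,<e,<e,t>>>.
For [[h X] P] to have type <<t,e>,<e,<e,t>>> with P of type t, [h X] must be the function: [h X] : <t,<<t,e>,<e,<e,t>>>>.
For [h X] to have type <t,<<t,e>,<e,<e,t>>>> with X of type e, h must be the function: h : <e,<t,<<t,e>,<e,<e,t>>>>>.

<e,<t,<<t,e>,<e,<e,t>>>>>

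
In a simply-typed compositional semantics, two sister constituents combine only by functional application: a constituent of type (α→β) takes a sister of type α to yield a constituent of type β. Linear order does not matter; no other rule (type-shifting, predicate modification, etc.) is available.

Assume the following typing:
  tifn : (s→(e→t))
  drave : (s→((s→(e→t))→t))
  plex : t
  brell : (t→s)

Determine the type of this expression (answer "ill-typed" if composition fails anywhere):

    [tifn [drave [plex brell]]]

t

At [plex brell], brell : (t→s) takes plex : t, giving s.
At [drave [plex brell]], drave : (s→((s→(e→t))→t)) takes [plex brell] : s, giving ((s→(e→t))→t).
At [tifn [drave [plex brell]]], [drave [plex brell]] : ((s→(e→t))→t) takes tifn : (s→(e→t)), giving t.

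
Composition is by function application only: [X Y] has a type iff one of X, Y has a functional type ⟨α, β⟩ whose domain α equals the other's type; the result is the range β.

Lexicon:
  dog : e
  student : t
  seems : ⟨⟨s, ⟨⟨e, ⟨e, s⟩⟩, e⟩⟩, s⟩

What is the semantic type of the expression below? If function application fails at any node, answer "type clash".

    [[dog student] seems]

[dog student]: e and t cannot combine by function application — type clash.

type clash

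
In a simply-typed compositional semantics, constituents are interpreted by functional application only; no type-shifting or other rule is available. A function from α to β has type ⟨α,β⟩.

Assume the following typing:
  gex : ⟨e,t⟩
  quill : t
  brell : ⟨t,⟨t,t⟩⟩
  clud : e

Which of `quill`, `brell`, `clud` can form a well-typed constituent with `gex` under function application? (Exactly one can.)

clud

quill : t — gex needs e; quill needs nothing (atomic); neither fits.
brell : ⟨t,⟨t,t⟩⟩ — gex needs e; brell needs t; neither fits.
clud — combines: gex : ⟨e,t⟩ takes clud : e as argument, giving t.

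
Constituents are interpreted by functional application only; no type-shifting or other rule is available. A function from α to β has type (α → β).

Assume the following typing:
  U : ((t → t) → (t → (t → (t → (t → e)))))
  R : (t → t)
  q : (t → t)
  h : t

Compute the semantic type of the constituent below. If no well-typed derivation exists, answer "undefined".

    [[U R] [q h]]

(t → (t → (t → e)))

[U R]: functor U : ((t → t) → (t → (t → (t → (t → e))))), argument R : (t → t); result (t → (t → (t → (t → e)))).
[q h]: functor q : (t → t), argument h : t; result t.
[[U R] [q h]]: functor [U R] : (t → (t → (t → (t → e)))), argument [q h] : t; result (t → (t → (t → e))).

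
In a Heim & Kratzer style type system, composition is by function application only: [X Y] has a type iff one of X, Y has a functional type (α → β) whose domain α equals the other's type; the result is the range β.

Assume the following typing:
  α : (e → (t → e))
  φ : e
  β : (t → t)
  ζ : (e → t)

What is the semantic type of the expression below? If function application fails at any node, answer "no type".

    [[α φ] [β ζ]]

no type

[α φ]: α is (e → (t → e)), φ is e; result (t → e).
[β ζ]: (t → t) with (e → t) — neither is a function whose domain matches the other; composition fails here.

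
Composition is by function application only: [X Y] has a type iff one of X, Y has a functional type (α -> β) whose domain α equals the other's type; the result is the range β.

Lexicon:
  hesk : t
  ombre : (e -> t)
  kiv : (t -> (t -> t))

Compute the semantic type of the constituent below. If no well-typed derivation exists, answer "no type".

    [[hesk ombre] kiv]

no type

At [hesk ombre]: neither t nor (e -> t) can take the other as argument; the node is ill-typed.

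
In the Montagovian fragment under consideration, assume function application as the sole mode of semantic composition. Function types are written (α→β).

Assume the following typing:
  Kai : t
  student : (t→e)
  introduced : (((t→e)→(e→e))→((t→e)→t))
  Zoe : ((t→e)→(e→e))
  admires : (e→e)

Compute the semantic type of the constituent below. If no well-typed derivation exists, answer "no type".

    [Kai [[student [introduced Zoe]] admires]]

[introduced Zoe] — introduced of type (((t→e)→(e→e))→((t→e)→t)) combines with Zoe of type ((t→e)→(e→e)): type ((t→e)→t).
[student [introduced Zoe]] — [introduced Zoe] of type ((t→e)→t) combines with student of type (t→e): type t.
At [[student [introduced Zoe]] admires]: neither t nor (e→e) can take the other as argument; the node is ill-typed.

no type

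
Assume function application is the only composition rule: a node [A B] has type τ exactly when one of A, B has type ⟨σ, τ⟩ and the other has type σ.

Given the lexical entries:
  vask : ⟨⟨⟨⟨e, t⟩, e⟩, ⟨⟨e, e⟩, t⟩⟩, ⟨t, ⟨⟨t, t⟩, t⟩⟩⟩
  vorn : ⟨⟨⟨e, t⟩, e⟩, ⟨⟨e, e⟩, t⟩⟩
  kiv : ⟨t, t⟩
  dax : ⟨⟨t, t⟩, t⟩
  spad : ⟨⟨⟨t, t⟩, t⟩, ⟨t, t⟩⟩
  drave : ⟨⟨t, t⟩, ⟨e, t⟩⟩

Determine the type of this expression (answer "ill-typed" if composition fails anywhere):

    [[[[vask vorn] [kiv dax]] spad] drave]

⟨e, t⟩

[vask vorn]: functor vask : ⟨⟨⟨⟨e, t⟩, e⟩, ⟨⟨e, e⟩, t⟩⟩, ⟨t, ⟨⟨t, t⟩, t⟩⟩⟩, argument vorn : ⟨⟨⟨e, t⟩, e⟩, ⟨⟨e, e⟩, t⟩⟩; result ⟨t, ⟨⟨t, t⟩, t⟩⟩.
[kiv dax]: functor dax : ⟨⟨t, t⟩, t⟩, argument kiv : ⟨t, t⟩; result t.
[[vask vorn] [kiv dax]]: functor [vask vorn] : ⟨t, ⟨⟨t, t⟩, t⟩⟩, argument [kiv dax] : t; result ⟨⟨t, t⟩, t⟩.
[[[vask vorn] [kiv dax]] spad]: functor spad : ⟨⟨⟨t, t⟩, t⟩, ⟨t, t⟩⟩, argument [[vask vorn] [kiv dax]] : ⟨⟨t, t⟩, t⟩; result ⟨t, t⟩.
[[[[vask vorn] [kiv dax]] spad] drave]: functor drave : ⟨⟨t, t⟩, ⟨e, t⟩⟩, argument [[[vask vorn] [kiv dax]] spad] : ⟨t, t⟩; result ⟨e, t⟩.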